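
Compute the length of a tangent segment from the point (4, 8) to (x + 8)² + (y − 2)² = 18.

9√2

The centre is (−8, 2) and r = 3√2. The square of the distance from P to the centre is 144 + 36 = 180.
The tangent meets the radius at right angles, so tangent² = |PO|² − r² = 180 − 18 = 162.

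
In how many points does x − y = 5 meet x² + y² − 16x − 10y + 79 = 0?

Substituting the line into the circle gives 2x² − 36x + 154 = 0.
Δ = 1296 − 1232 = 64.
Two real roots: the line is a secant.

2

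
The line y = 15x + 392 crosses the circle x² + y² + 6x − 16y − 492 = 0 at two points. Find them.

(−26, 2) and (−25, 17)

From the line, y = 15x + 392. Substituting:
226x² + 11526x + 146900 = 0  ⟹  x² + 51x + 650 = 0
x = −25 or x = −26, giving (−25, 17) and (−26, 2).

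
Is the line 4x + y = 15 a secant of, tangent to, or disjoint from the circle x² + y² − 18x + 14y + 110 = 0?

secant

Substituting the line into the circle gives 17x² − 194x + 545 = 0.
Discriminant = (−194)² − 4·17·(545) = 576 > 0.
Two real roots: the line is a secant.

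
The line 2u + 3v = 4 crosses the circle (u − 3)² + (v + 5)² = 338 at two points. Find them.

Substitute v = (4 − 2u)/3:
13u² − 130u − 2600 = 0  ⟹  u² − 10u − 200 = 0
u = 20 or u = −10, giving (20, −12) and (−10, 8).

(−10, 8) and (20, −12)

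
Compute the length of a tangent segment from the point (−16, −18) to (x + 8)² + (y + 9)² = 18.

√127

Centre (−8, −9), r² = 18. |PO|² = (−8)² + (−9)² = 145.
Power of the point: PT² = |PO|² − r² = 127, so PT = √127.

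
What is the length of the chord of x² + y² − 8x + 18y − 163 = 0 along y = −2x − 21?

Centre (4, −9), r² = 260. Perpendicular distance d from centre to line = |20| / √5 = 20/√5.
Half the chord is √(r² − d²) = √(180), so the full chord is 12√5.

12√5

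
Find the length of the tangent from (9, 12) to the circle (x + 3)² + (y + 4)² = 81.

Centre (−3, −4), r² = 81. |PO|² = (12)² + (16)² = 400.
Power of the point: PT² = |PO|² − r² = 319, so PT = √319.

√319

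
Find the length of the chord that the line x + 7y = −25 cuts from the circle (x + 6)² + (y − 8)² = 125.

Centre (−6, 8), r² = 125. Perpendicular distance d from centre to line = |75| / √50 = 75/√50.
Chord = 2√(r² − d²) = 2·√(25/2) = 5√2.

5√2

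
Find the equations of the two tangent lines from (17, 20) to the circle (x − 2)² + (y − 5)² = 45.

A line y − (20) = m(x − (17)) is tangent when its distance from (2, 5) is 3√5:
[m·(−15) − (−15)]² = 45(m² + 1)
2m² − 5m + 2 = 0, so m = 2 or m = 1/2.
With m = 2: 2x − y = 14. With m = 1/2: x − 2y = −23.

2x − y = 14 and x − 2y = −23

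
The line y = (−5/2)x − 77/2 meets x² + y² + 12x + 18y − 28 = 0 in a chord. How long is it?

4√29

From the line, y = (−77 − 5x)/2. Substituting:
29x² + 638x + 3045 = 0  ⟹  x² + 22x + 105 = 0
x = −7 or x = −15, giving (−7, −21) and (−15, −1).
|(−7, −21) − (−15, −1)| = √((8)² + (−20)²) = 4√29.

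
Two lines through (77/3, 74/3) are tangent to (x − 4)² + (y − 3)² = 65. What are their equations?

4x − 7y = −70 and 7x − 4y = 81

A line y − (74/3) = m(x − (77/3)) is tangent when its distance from (4, 3) is √65:
(−65/3m − (−65/3))² = 65(m² + 1)
28m² − 65m + 28 = 0, so m = 4/7 or m = 7/4.
Through (77/3, 74/3) these give 4x − 7y = −70 and 7x − 4y = 81.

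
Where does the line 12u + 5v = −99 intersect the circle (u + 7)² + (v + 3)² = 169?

From the line, v = (−99 − 12u)/5. Substituting:
169u² + 2366u + 4056 = 0  ⟹  u² + 14u + 24 = 0
u = −2 or u = −12, giving (−2, −15) and (−12, 9).

(−12, 9) and (−2, −15)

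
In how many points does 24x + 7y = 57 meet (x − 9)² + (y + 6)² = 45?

2

Centre (9, −6), r² = 45. Distance² from centre to line = (117)²/625 = 13689/625.
Since d² < r², the line cuts the circle twice.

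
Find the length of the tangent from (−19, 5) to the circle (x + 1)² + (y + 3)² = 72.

2√79

The centre is (−1, −3) and r = 6√2. The square of the distance from P to the centre is 324 + 64 = 388.
The tangent meets the radius at right angles, so tangent² = |PO|² − r² = 388 − 72 = 316.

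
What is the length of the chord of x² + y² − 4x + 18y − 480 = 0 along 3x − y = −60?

The distance from (2, −9) to the line is 75/√10, and r² = 565.
Chord = 2√(r² − d²) = 2·√(5/2) = √10.

√10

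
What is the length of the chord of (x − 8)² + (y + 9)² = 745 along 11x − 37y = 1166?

√1490

The distance from (8, −9) to the line is 745/√1490, and r² = 745.
Half the chord is √(r² − d²) = √(745/2), so the full chord is √1490.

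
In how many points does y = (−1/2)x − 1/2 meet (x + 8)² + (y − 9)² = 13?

0

d² = (1·(−8) + 2·9 − (−1))²/5 = 121/5; r² = 13.
Since d² > r², the line lies outside the circle.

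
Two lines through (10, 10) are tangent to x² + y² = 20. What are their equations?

2x − y = 10 and x − 2y = −10

Let a tangent through (10, 10) have slope m. Its distance from (0, 0) must equal 2√5:
[m·(−10) − (−10)]² = 20(m² + 1)
2m² − 5m + 2 = 0, so m = 2 or m = 1/2.
Through (10, 10) these give 2x − y = 10 and x − 2y = −10.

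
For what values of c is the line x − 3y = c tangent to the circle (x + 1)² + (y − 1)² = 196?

c = −4 ± 14√10

Tangency holds when the distance from the centre (−1, 1) to the line equals the radius 14:
|1·(−1) − 3·1 − c| / √10 = 14
|c − (−4)| = 14√10.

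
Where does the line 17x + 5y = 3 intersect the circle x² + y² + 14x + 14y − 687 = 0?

(−6, 21) and (9, −30)

Substitute y = (3 − 17x)/5:
314x² − 942x − 16956 = 0  ⟹  x² − 3x − 54 = 0
x = 9 or x = −6, giving (9, −30) and (−6, 21).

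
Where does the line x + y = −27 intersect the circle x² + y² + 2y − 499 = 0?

(−22, −5) and (−4, −23)

Express y = −x − 27 and substitute into the circle:
2x² + 52x + 176 = 0  ⟹  x² + 26x + 88 = 0
x = −4 or x = −22, giving (−4, −23) and (−22, −5).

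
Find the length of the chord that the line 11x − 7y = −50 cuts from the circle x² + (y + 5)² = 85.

√170

The distance from (0, −5) to the line is 85/√170, and r² = 85.
Chord = 2√(r² − d²) = 2·√(85/2) = √170.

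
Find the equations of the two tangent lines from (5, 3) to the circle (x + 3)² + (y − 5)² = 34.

Write the tangent as mx − y + (3 − m·(5)) = 0 and set its distance from the centre to √34:
(−8m − (2))² = 34(m² + 1)
15m² + 16m − 15 = 0, so m = −5/3 or m = 3/5.
Through (5, 3) these give 5x + 3y = 34 and 3x − 5y = 0.

5x + 3y = 34 and 3x − 5y = 0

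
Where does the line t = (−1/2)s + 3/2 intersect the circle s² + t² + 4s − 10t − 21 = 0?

(−9, 6) and (3, 0)

Express t = (3 − s)/2 and substitute into the circle:
5s² + 30s − 135 = 0  ⟹  s² + 6s − 27 = 0
s = 3 or s = −9, giving (3, 0) and (−9, 6).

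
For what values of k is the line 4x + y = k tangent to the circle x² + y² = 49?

k = ±7√17

For a tangent, require d(centre, line) = r = 7.
|4·0 + 1·0 − k| / √17 = 7
|k| = 7√17.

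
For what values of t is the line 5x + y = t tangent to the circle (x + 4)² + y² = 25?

t = −20 ± 5√26

For a tangent, require d(centre, line) = r = 5.
|5·(−4) + 1·0 − t| / √26 = 5
|t − (−20)| = 5√26.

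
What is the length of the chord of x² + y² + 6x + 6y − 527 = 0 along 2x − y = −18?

Centre (−3, −3), r² = 545. Perpendicular distance d from centre to line = |15| / √5 = 15/√5.
Half the chord is √(r² − d²) = √(500), so the full chord is 20√5.

20√5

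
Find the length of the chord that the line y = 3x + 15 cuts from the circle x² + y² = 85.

The distance from (0, 0) to the line is 15/√10, and r² = 85.
Chord = 2√(r² − d²) = 2·√(125/2) = 5√10.

5√10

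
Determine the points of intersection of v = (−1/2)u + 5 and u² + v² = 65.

(−4, 7) and (8, 1)

Express v = (10 − u)/2 and substitute into the circle:
5u² − 20u − 160 = 0  ⟹  u² − 4u − 32 = 0
u = 8 or u = −4, giving (8, 1) and (−4, 7).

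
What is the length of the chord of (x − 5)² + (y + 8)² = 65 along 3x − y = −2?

√10

Centre (5, −8), r² = 65. Perpendicular distance d from centre to line = |25| / √10 = 25/√10.
Chord = 2√(r² − d²) = 2·√(5/2) = √10.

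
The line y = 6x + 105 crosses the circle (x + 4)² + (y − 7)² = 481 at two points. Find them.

From the line, y = 6x + 105. Substituting:
37x² + 1184x + 9139 = 0  ⟹  x² + 32x + 247 = 0
x = −13 or x = −19, giving (−13, 27) and (−19, −9).

(−19, −9) and (−13, 27)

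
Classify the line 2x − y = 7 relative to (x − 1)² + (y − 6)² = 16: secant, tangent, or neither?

neither

d² = (2·1 − 1·6 − (7))²/5 = 121/5; r² = 16.
Since d² > r², the line lies outside the circle.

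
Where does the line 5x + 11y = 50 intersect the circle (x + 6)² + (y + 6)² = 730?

(−23, 15) and (21, −5)

From the line, y = (50 − 5x)/11. Substituting:
146x² + 292x − 70518 = 0  ⟹  x² + 2x − 483 = 0
x = 21 or x = −23, giving (21, −5) and (−23, 15).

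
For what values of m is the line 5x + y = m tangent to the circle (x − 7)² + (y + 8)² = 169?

m = 27 ± 13√26

The line touches the circle iff its distance from (7, −8) is 13:
|5·7 + 1·(−8) − m| / √26 = 13
|m − (27)| = 13√26.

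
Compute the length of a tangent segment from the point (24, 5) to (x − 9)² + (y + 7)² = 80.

17

The centre is (9, −7) and r = 4√5. The square of the distance from P to the centre is 225 + 144 = 369.
Power of the point: PT² = |PO|² − r² = 289, so PT = 17.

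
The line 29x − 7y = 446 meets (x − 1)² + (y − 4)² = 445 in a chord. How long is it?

Substitute y = (−446 + 29x)/7:
890x² − 27590x + 202920 = 0  ⟹  x² − 31x + 228 = 0
x = 19 or x = 12, giving (19, 15) and (12, −14).
|(19, 15) − (12, −14)| = √((7)² + (29)²) = √890.

√890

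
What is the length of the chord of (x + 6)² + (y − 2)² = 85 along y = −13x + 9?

Centre (−6, 2), r² = 85. Perpendicular distance d from centre to line = |−85| / √170 = 85/√170.
Chord = 2√(r² − d²) = 2·√(85/2) = √170.

√170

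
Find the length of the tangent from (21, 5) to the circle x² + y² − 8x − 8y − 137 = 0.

The centre is (4, 4) and r = 13. The square of the distance from P to the centre is 289 + 1 = 290.
Power of the point: PT² = |PO|² − r² = 121, so PT = 11.

11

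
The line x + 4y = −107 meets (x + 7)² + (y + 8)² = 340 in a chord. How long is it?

From the line, y = (−107 − x)/4. Substituting:
17x² + 374x + 969 = 0  ⟹  x² + 22x + 57 = 0
x = −3 or x = −19, giving (−3, −26) and (−19, −22).
|(−3, −26) − (−19, −22)| = √((16)² + (−4)²) = 4√17.

4√17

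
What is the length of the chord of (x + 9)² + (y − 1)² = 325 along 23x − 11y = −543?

5√26

Centre (−9, 1), r² = 325. Perpendicular distance d from centre to line = |325| / √650 = 325/√650.
Chord = 2√(r² − d²) = 2·√(325/2) = 5√26.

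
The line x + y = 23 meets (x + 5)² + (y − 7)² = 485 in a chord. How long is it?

The distance from (−5, 7) to the line is 21/√2, and r² = 485.
Chord = 2√(r² − d²) = 2·√(529/2) = 23√2.

23√2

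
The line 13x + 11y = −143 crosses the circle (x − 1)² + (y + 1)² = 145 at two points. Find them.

From the line, y = (−143 − 13x)/11. Substituting:
290x² + 3190x = 0  ⟹  x² + 11x = 0
x = 0 or x = −11, giving (0, −13) and (−11, 0).

(−11, 0) and (0, −13)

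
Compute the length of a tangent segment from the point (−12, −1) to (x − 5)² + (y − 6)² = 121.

√217

With centre O = (5, 6), |OP|² = 338 and r² = 121.
By the tangent–radius right angle, tangent length = √(|PO|² − r²) = √217.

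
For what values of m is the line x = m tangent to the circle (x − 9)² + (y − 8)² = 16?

m = 5 or m = 13

For a tangent, require d(centre, line) = r = 4.
|1·9 + 0·8 − m| / √1 = 4
|m − (9)| = 4, so m = 13 or m = 5.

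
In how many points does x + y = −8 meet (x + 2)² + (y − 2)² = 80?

d² = (1·(−2) + 1·2 − (−8))²/2 = 32; r² = 80.
Since d² < r², the line cuts the circle twice.

2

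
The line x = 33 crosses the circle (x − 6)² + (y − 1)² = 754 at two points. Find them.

(33, −4) and (33, 6)

The line gives x = 33. Substituting into the circle:
y² − 2y − 24 = 0
y = 6 or y = −4, giving (33, 6) and (33, −4).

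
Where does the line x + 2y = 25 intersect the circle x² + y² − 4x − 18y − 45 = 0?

From the line, y = (25 − x)/2. Substituting:
5x² − 30x − 455 = 0  ⟹  x² − 6x − 91 = 0
x = 13 or x = −7, giving (13, 6) and (−7, 16).

(−7, 16) and (13, 6)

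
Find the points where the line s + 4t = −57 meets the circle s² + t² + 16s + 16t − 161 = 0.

(−25, −8) and (7, −16)

From the line, t = (−57 − s)/4. Substituting:
17s² + 306s − 2975 = 0  ⟹  s² + 18s − 175 = 0
s = 7 or s = −25, giving (7, −16) and (−25, −8).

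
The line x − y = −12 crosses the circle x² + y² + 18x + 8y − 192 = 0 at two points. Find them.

From the line, y = x + 12. Substituting:
2x² + 50x + 48 = 0  ⟹  x² + 25x + 24 = 0
x = −1 or x = −24, giving (−1, 11) and (−24, −12).

(−24, −12) and (−1, 11)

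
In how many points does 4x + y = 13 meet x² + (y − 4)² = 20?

Centre (0, 4), r² = 20. Distance² from centre to line = (−9)²/17 = 81/17.
Since d² < r², the line cuts the circle twice.

2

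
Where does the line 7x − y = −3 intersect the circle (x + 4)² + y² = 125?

(−2, −11) and (1, 10)

Express y = 7x + 3 and substitute into the circle:
50x² + 50x − 100 = 0  ⟹  x² + x − 2 = 0
x = 1 or x = −2, giving (1, 10) and (−2, −11).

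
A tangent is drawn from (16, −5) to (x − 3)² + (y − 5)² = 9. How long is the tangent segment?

2√65

The centre is (3, 5) and r = 3. The square of the distance from P to the centre is 169 + 100 = 269.
Power of the point: PT² = |PO|² − r² = 260, so PT = 2√65.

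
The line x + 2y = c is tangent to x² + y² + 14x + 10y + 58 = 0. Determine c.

c = −17 ± 4√5

Tangency holds when the distance from the centre (−7, −5) to the line equals the radius 4:
|1·(−7) + 2·(−5) − c| / √5 = 4
|c − (−17)| = 4√5.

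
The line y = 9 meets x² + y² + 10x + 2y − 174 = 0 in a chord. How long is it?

Substitute y = 9:
x² + 10x − 75 = 0
x = 5 or x = −15, giving (5, 9) and (−15, 9).
Chord length = distance between (5, 9) and (−15, 9) = √400 = 20.

20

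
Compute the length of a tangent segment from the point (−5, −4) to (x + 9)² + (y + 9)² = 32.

3

Centre (−9, −9), r² = 32. |PO|² = (4)² + (5)² = 41.
The tangent meets the radius at right angles, so tangent² = |PO|² − r² = 41 − 32 = 9.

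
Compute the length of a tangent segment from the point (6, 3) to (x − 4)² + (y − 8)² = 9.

2√5

Centre (4, 8), r² = 9. |PO|² = (2)² + (−5)² = 29.
Power of the point: PT² = |PO|² − r² = 20, so PT = 2√5.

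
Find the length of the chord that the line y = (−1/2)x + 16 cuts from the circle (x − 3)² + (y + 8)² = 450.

6√5

Centre (3, −8), r² = 450. Perpendicular distance d from centre to line = |−45| / √5 = 45/√5.
Chord = 2√(r² − d²) = 2·√(45) = 6√5.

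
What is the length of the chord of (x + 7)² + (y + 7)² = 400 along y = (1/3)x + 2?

Substitute y = (6 + x)/3:
10x² + 180x − 2430 = 0  ⟹  x² + 18x − 243 = 0
x = 9 or x = −27, giving (9, 5) and (−27, −7).
Chord length = distance between (9, 5) and (−27, −7) = √1440 = 12√10.

12√10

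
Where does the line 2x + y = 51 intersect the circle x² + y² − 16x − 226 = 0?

Substitute y = −2x + 51:
5x² − 220x + 2375 = 0  ⟹  x² − 44x + 475 = 0
x = 25 or x = 19, giving (25, 1) and (19, 13).

(19, 13) and (25, 1)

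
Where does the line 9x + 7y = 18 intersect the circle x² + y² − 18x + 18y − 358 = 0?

(−5, 9) and (23, −27)

From the line, y = (18 − 9x)/7. Substituting:
130x² − 2340x − 14950 = 0  ⟹  x² − 18x − 115 = 0
x = 23 or x = −5, giving (23, −27) and (−5, 9).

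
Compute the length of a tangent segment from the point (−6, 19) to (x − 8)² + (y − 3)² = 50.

√402

The centre is (8, 3) and r = 5√2. The square of the distance from P to the centre is 196 + 256 = 452.
The tangent meets the radius at right angles, so tangent² = |PO|² − r² = 452 − 50 = 402.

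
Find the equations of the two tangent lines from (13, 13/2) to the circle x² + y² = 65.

7x − 4y = 65 and x + 8y = 65

A line y − (13/2) = m(x − (13)) is tangent when its distance from (0, 0) is √65:
(−13m − (−13/2))² = 65(m² + 1)
32m² − 52m − 7 = 0, so m = 7/4 or m = −1/8.
With m = 7/4: 7x − 4y = 65. With m = −1/8: x + 8y = 65.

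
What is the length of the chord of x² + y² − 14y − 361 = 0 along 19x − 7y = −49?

2√410

From the line, y = (49 + 19x)/7. Substituting:
410x² − 20090 = 0  ⟹  x² − 49 = 0
x = 7 or x = −7, giving (7, 26) and (−7, −12).
|(7, 26) − (−7, −12)| = √((14)² + (38)²) = 2√410.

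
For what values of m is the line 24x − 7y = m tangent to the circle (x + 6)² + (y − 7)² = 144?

For a tangent, require d(centre, line) = r = 12.
|24·(−6) − 7·7 − m| / √625 = 12
|m − (−193)| = 12·25, so m = 107 or m = −493.

m = −493 or m = 107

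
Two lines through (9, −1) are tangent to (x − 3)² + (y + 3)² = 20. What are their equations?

Write the tangent as mx − y + (−1 − m·(9)) = 0 and set its distance from the centre to 2√5:
[m·(−6) − (−2)]² = 20(m² + 1)
2m² − 3m − 2 = 0, so m = 2 or m = −1/2.
Through (9, −1) these give 2x − y = 19 and x + 2y = 7.

2x − y = 19 and x + 2y = 7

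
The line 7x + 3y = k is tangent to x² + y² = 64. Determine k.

For a tangent, require d(centre, line) = r = 8.
|7·0 + 3·0 − k| / √58 = 8
|k| = 8√58.

k = ±8√58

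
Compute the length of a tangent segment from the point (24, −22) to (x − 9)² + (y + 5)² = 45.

With centre O = (9, −5), |OP|² = 514 and r² = 45.
Power of the point: PT² = |PO|² − r² = 469, so PT = √469.

√469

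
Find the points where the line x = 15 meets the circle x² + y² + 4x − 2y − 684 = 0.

The line gives x = 15. Substituting into the circle:
y² − 2y − 399 = 0
y = 21 or y = −19, giving (15, 21) and (15, −19).

(15, −19) and (15, 21)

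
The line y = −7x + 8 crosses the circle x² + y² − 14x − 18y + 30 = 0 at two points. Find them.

(−1, 15) and (1, 1)

Express y = −7x + 8 and substitute into the circle:
50x² − 50 = 0  ⟹  x² − 1 = 0
x = 1 or x = −1, giving (1, 1) and (−1, 15).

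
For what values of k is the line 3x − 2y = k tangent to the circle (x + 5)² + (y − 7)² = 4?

Tangency holds when the distance from the centre (−5, 7) to the line equals the radius 2:
|3·(−5) − 2·7 − k| / √13 = 2
|k − (−29)| = 2√13.

k = −29 ± 2√13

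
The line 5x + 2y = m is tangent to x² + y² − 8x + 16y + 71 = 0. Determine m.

The line touches the circle iff its distance from (4, −8) is 3:
|5·4 + 2·(−8) − m| / √29 = 3
|m − (4)| = 3√29.

m = 4 ± 3√29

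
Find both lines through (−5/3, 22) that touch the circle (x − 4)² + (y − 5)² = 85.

Write the tangent as mx − y + (22 − m·(−5/3)) = 0 and set its distance from the centre to √85:
(17/3m − (−17))² = 85(m² + 1)
14m² − 51m − 54 = 0, so m = −6/7 or m = 9/2.
Through (−5/3, 22) these give 6x + 7y = 144 and 9x − 2y = −59.

6x + 7y = 144 and 9x − 2y = −59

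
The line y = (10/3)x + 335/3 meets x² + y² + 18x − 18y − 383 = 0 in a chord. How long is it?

Substitute y = (335 + 10x)/3:
109x² + 6322x + 90688 = 0  ⟹  x² + 58x + 832 = 0
x = −26 or x = −32, giving (−26, 25) and (−32, 5).
|(−26, 25) − (−32, 5)| = √((6)² + (20)²) = 2√109.

2√109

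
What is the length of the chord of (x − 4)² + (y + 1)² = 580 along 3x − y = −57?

From the line, y = 3x + 57. Substituting:
10x² + 340x + 2800 = 0  ⟹  x² + 34x + 280 = 0
x = −14 or x = −20, giving (−14, 15) and (−20, −3).
|(−14, 15) − (−20, −3)| = √((6)² + (18)²) = 6√10.

6√10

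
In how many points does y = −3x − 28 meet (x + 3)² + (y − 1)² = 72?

2

Substituting the line into the circle gives 10x² + 180x + 778 = 0.
Discriminant = (180)² − 4·10·(778) = 1280 > 0.
Two real roots: the line is a secant.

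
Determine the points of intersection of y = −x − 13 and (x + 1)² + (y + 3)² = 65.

(−9, −4) and (−2, −11)

From the line, y = −x − 13. Substituting:
2x² + 22x + 36 = 0  ⟹  x² + 11x + 18 = 0
x = −2 or x = −9, giving (−2, −11) and (−9, −4).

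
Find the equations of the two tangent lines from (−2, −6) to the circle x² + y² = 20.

Let a tangent through (−2, −6) have slope m. Its distance from (0, 0) must equal 2√5:
(2m − (6))² = 20(m² + 1)
2m² + 3m − 2 = 0, so m = 1/2 or m = −2.
With m = 1/2: x − 2y = 10. With m = −2: 2x + y = −10.

x − 2y = 10 and 2x + y = −10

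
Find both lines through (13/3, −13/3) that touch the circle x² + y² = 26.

5x − y = 26 and x − 5y = 26

Write the tangent as mx − y + (−13/3 − m·(13/3)) = 0 and set its distance from the centre to √26:
[m·(−13/3) − (13/3)]² = 26(m² + 1)
5m² − 26m + 5 = 0, so m = 5 or m = 1/5.
Through (13/3, −13/3) these give 5x − y = 26 and x − 5y = 26.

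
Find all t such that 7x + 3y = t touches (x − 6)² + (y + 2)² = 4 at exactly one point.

The line touches the circle iff its distance from (6, −2) is 2:
|7·6 + 3·(−2) − t| / √58 = 2
|t − (36)| = 2√58.

t = 36 ± 2√58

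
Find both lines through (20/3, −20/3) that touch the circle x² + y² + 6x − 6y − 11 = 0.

Write the tangent as mx − y + (−20/3 − m·(20/3)) = 0 and set its distance from the centre to √29:
(−29/3m − (29/3))² = 29(m² + 1)
10m² + 29m + 10 = 0, so m = −5/2 or m = −2/5.
With m = −5/2: 5x + 2y = 20. With m = −2/5: 2x + 5y = −20.

5x + 2y = 20 and 2x + 5y = −20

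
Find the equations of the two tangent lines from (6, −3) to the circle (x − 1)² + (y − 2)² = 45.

2x − y = 15 and x − 2y = 12

Let a tangent through (6, −3) have slope m. Its distance from (1, 2) must equal 3√5:
[m·(−5) − (5)]² = 45(m² + 1)
2m² − 5m + 2 = 0, so m = 2 or m = 1/2.
Through (6, −3) these give 2x − y = 15 and x − 2y = 12.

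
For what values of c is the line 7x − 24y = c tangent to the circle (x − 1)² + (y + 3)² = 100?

c = −171 or c = 329

The line touches the circle iff its distance from (1, −3) is 10:
|7·1 − 24·(−3) − c| / √625 = 10
|c − (79)| = 10·25, so c = 329 or c = −171.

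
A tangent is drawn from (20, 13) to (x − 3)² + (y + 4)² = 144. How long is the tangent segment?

√434

With centre O = (3, −4), |OP|² = 578 and r² = 144.
By the tangent–radius right angle, tangent length = √(|PO|² − r²) = √434.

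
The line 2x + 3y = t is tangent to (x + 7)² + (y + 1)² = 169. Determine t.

For a tangent, require d(centre, line) = r = 13.
|2·(−7) + 3·(−1) − t| / √13 = 13
|t − (−17)| = 13√13.

t = −17 ± 13√13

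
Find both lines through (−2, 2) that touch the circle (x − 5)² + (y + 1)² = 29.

A line y − (2) = m(x − (−2)) is tangent when its distance from (5, −1) is √29:
[m·(7) − (−3)]² = 29(m² + 1)
10m² + 21m − 10 = 0, so m = −5/2 or m = 2/5.
With m = −5/2: 5x + 2y = −6. With m = 2/5: 2x − 5y = −14.

5x + 2y = −6 and 2x − 5y = −14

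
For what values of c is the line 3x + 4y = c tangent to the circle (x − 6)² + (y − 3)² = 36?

For a tangent, require d(centre, line) = r = 6.
|3·6 + 4·3 − c| / √25 = 6
|c − (30)| = 6·5, so c = 60 or c = 0.

c = 0 or c = 60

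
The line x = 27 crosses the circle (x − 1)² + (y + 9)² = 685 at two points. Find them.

The line gives x = 27. Substituting into the circle:
y² + 18y + 72 = 0
y = −6 or y = −12, giving (27, −6) and (27, −12).

(27, −12) and (27, −6)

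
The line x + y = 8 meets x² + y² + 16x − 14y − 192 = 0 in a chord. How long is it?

The distance from (−8, 7) to the line is 9/√2, and r² = 305.
Chord = 2√(r² − d²) = 2·√(529/2) = 23√2.

23√2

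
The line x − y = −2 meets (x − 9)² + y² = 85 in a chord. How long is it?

7√2

Centre (9, 0), r² = 85. Perpendicular distance d from centre to line = |11| / √2 = 11/√2.
Chord = 2√(r² − d²) = 2·√(49/2) = 7√2.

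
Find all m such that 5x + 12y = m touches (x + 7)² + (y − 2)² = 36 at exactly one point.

The line touches the circle iff its distance from (−7, 2) is 6:
|5·(−7) + 12·2 − m| / √169 = 6
|m − (−11)| = 6·13, so m = 67 or m = −89.

m = −89 or m = 67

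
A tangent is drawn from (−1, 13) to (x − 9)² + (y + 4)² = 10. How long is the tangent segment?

Centre (9, −4), r² = 10. |PO|² = (−10)² + (17)² = 389.
By the tangent–radius right angle, tangent length = √(|PO|² − r²) = √379.

√379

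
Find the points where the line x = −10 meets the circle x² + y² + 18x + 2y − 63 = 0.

The line gives x = −10. Substituting into the circle:
y² + 2y − 143 = 0
y = 11 or y = −13, giving (−10, 11) and (−10, −13).

(−10, −13) and (−10, 11)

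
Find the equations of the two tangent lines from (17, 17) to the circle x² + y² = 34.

A line y − (17) = m(x − (17)) is tangent when its distance from (0, 0) is √34:
[m·(−17) − (−17)]² = 34(m² + 1)
15m² − 34m + 15 = 0, so m = 5/3 or m = 3/5.
With m = 5/3: 5x − 3y = 34. With m = 3/5: 3x − 5y = −34.

5x − 3y = 34 and 3x − 5y = −34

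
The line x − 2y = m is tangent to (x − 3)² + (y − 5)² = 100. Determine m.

m = −7 ± 10√5

Tangency holds when the distance from the centre (3, 5) to the line equals the radius 10:
|1·3 − 2·5 − m| / √5 = 10
|m − (−7)| = 10√5.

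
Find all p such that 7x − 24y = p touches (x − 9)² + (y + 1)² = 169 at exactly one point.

p = −238 or p = 412

Tangency holds when the distance from the centre (9, −1) to the line equals the radius 13:
|7·9 − 24·(−1) − p| / √625 = 13
|p − (87)| = 13·25, so p = 412 or p = −238.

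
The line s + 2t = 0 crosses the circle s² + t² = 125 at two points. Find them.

From the line, t = (−s)/2. Substituting:
5s² − 500 = 0  ⟹  s² − 100 = 0
s = 10 or s = −10, giving (10, −5) and (−10, 5).

(−10, 5) and (10, −5)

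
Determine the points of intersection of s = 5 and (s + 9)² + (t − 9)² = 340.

The line gives s = 5. Substituting into the circle:
t² − 18t − 63 = 0
t = 21 or t = −3, giving (5, 21) and (5, −3).

(5, −3) and (5, 21)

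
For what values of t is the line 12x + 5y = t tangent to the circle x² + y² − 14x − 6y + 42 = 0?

For a tangent, require d(centre, line) = r = 4.
|12·7 + 5·3 − t| / √169 = 4
|t − (99)| = 4·13, so t = 151 or t = 47.

t = 47 or t = 151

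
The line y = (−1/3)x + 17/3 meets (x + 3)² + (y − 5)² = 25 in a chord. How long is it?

3√10

Substitute y = (17 − x)/3:
10x² + 50x − 140 = 0  ⟹  x² + 5x − 14 = 0
x = 2 or x = −7, giving (2, 5) and (−7, 8).
Chord length = distance between (2, 5) and (−7, 8) = √90 = 3√10.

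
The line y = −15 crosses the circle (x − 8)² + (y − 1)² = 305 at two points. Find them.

Express y = −15 and substitute into the circle:
x² − 16x + 15 = 0
x = 15 or x = 1, giving (15, −15) and (1, −15).

(1, −15) and (15, −15)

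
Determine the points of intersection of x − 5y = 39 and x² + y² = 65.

(−1, −8) and (4, −7)

Substitute y = (−39 + x)/5:
26x² − 78x − 104 = 0  ⟹  x² − 3x − 4 = 0
x = 4 or x = −1, giving (4, −7) and (−1, −8).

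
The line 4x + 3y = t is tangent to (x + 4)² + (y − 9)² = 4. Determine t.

For a tangent, require d(centre, line) = r = 2.
|4·(−4) + 3·9 − t| / √25 = 2
|t − (11)| = 2·5, so t = 21 or t = 1.

t = 1 or t = 21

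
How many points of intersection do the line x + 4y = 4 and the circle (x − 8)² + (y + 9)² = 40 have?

Substituting the line into the circle gives 17x² − 336x + 1984 = 0.
Discriminant = (−336)² − 4·17·(1984) = −22016 < 0.
No real roots: the line does not meet the circle.

0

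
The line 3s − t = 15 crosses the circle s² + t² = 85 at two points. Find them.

Express t = 3s − 15 and substitute into the circle:
10s² − 90s + 140 = 0  ⟹  s² − 9s + 14 = 0
s = 7 or s = 2, giving (7, 6) and (2, −9).

(2, −9) and (7, 6)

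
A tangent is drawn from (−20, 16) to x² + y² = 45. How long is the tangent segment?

√611

Centre (0, 0), r² = 45. |PO|² = (−20)² + (16)² = 656.
Power of the point: PT² = |PO|² − r² = 611, so PT = √611.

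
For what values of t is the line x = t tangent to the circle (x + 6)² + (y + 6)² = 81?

Tangency holds when the distance from the centre (−6, −6) to the line equals the radius 9:
|1·(−6) + 0·(−6) − t| / √1 = 9
|t − (−6)| = 9, so t = 3 or t = −15.

t = −15 or t = 3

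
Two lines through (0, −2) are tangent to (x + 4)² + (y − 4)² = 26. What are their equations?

5x − y = 2 and x + 5y = −10

A line y − (−2) = m(x − (0)) is tangent when its distance from (−4, 4) is √26:
(−4m − (6))² = 26(m² + 1)
5m² − 24m − 5 = 0, so m = 5 or m = −1/5.
With m = 5: 5x − y = 2. With m = −1/5: x + 5y = −10.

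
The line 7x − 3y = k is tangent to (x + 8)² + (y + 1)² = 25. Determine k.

k = −53 ± 5√58

The line touches the circle iff its distance from (−8, −1) is 5:
|7·(−8) − 3·(−1) − k| / √58 = 5
|k − (−53)| = 5√58.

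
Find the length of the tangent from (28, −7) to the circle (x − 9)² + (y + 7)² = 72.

With centre O = (9, −7), |OP|² = 361 and r² = 72.
Power of the point: PT² = |PO|² − r² = 289, so PT = 17.

17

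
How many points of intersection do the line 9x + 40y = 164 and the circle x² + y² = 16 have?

Substituting the line into the circle gives 1681x² − 2952x + 1296 = 0.
Δ = 8714304 − 8714304 = 0.
A repeated root: the line is tangent.

1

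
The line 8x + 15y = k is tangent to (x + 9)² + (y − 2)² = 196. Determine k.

k = −280 or k = 196

The line touches the circle iff its distance from (−9, 2) is 14:
|8·(−9) + 15·2 − k| / √289 = 14
|k − (−42)| = 14·17, so k = 196 or k = −280.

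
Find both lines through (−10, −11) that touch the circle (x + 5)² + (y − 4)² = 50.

x − y = 1 and 7x + y = −81

A line y − (−11) = m(x − (−10)) is tangent when its distance from (−5, 4) is 5√2:
[m·(5) − (15)]² = 50(m² + 1)
m² + 6m − 7 = 0, so m = 1 or m = −7.
With m = 1: x − y = 1. With m = −7: 7x + y = −81.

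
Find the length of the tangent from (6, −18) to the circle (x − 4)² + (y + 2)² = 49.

The centre is (4, −2) and r = 7. The square of the distance from P to the centre is 4 + 256 = 260.
Power of the point: PT² = |PO|² − r² = 211, so PT = √211.

√211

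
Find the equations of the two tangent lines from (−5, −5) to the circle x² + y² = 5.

x − 2y = 5 and 2x − y = −5

Let a tangent through (−5, −5) have slope m. Its distance from (0, 0) must equal √5:
[m·(5) − (5)]² = 5(m² + 1)
2m² − 5m + 2 = 0, so m = 1/2 or m = 2.
With m = 1/2: x − 2y = 5. With m = 2: 2x − y = −5.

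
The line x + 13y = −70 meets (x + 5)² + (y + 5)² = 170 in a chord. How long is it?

2√170

Express y = (−70 − x)/13 and substitute into the circle:
170x² + 1700x − 24480 = 0  ⟹  x² + 10x − 144 = 0
x = 8 or x = −18, giving (8, −6) and (−18, −4).
|(8, −6) − (−18, −4)| = √((26)² + (−2)²) = 2√170.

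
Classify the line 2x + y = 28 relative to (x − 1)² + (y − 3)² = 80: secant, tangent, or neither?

neither

Centre (1, 3), r² = 80. Distance² from centre to line = (−23)²/5 = 529/5.
Since d² > r², the line lies outside the circle.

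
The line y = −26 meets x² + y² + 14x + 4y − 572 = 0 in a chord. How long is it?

14

The distance from (−7, −2) to the line is 24, and r² = 625.
Chord = 2√(r² − d²) = 2·√(49) = 14.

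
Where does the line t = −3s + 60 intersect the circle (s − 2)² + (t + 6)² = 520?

(16, 12) and (24, −12)

Express t = −3s + 60 and substitute into the circle:
10s² − 400s + 3840 = 0  ⟹  s² − 40s + 384 = 0
s = 24 or s = 16, giving (24, −12) and (16, 12).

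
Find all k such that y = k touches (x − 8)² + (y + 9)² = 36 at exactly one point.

k = −15 or k = −3

The line touches the circle iff its distance from (8, −9) is 6:
|0·8 + 1·(−9) − k| / √1 = 6
|k − (−9)| = 6, so k = −3 or k = −15.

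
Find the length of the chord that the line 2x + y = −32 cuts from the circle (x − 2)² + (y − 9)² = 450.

From the line, y = −2x − 32. Substituting:
5x² + 160x + 1235 = 0  ⟹  x² + 32x + 247 = 0
x = −13 or x = −19, giving (−13, −6) and (−19, 6).
|(−13, −6) − (−19, 6)| = √((6)² + (−12)²) = 6√5.

6√5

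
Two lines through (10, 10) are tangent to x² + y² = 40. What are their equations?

x − 3y = −20 and 3x − y = 20

A line y − (10) = m(x − (10)) is tangent when its distance from (0, 0) is 2√10:
[m·(−10) − (−10)]² = 40(m² + 1)
3m² − 10m + 3 = 0, so m = 1/3 or m = 3.
With m = 1/3: x − 3y = −20. With m = 3: 3x − y = 20.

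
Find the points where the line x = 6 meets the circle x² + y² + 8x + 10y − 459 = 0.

The line gives x = 6. Substituting into the circle:
y² + 10y − 375 = 0
y = 15 or y = −25, giving (6, 15) and (6, −25).

(6, −25) and (6, 15)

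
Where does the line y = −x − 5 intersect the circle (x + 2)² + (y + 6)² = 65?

(−6, 1) and (5, −10)

Express y = −x − 5 and substitute into the circle:
2x² + 2x − 60 = 0  ⟹  x² + x − 30 = 0
x = 5 or x = −6, giving (5, −10) and (−6, 1).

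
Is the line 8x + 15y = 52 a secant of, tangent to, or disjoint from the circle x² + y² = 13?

secant

Substituting the line into the circle gives 289x² − 832x − 221 = 0.
Discriminant = (−832)² − 4·289·(−221) = 947700 > 0.
Two real roots: the line is a secant.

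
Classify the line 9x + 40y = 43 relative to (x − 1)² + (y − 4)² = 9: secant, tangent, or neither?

Centre (1, 4), r² = 9. Distance² from centre to line = (126)²/1681 = 15876/1681.
Since d² > r², the line lies outside the circle.

neither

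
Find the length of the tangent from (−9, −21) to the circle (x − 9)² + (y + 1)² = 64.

With centre O = (9, −1), |OP|² = 724 and r² = 64.
By the tangent–radius right angle, tangent length = √(|PO|² − r²) = √660 = 2√165.

2√165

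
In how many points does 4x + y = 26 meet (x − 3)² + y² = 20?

2

Substituting the line into the circle gives 17x² − 214x + 665 = 0.
Δ = 45796 − 45220 = 576.
Two real roots: the line is a secant.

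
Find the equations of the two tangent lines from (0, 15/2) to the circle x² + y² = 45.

x + 2y = 15 and x − 2y = −15

Let a tangent through (0, 15/2) have slope m. Its distance from (0, 0) must equal 3√5:
(0m − (−15/2))² = 45(m² + 1)
4m² − 1 = 0, so m = −1/2 or m = 1/2.
With m = −1/2: x + 2y = 15. With m = 1/2: x − 2y = −15.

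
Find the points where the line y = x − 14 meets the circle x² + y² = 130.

Substitute y = x − 14:
2x² − 28x + 66 = 0  ⟹  x² − 14x + 33 = 0
x = 11 or x = 3, giving (11, −3) and (3, −11).

(3, −11) and (11, −3)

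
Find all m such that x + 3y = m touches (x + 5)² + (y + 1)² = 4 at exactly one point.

Tangency holds when the distance from the centre (−5, −1) to the line equals the radius 2:
|1·(−5) + 3·(−1) − m| / √10 = 2
|m − (−8)| = 2√10.

m = −8 ± 2√10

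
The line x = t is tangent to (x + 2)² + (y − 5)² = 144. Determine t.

The line touches the circle iff its distance from (−2, 5) is 12:
|1·(−2) + 0·5 − t| / √1 = 12
|t − (−2)| = 12, so t = 10 or t = −14.

t = −14 or t = 10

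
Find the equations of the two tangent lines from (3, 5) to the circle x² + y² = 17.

A line y − (5) = m(x − (3)) is tangent when its distance from (0, 0) is √17:
[m·(−3) − (−5)]² = 17(m² + 1)
4m² + 15m − 4 = 0, so m = 1/4 or m = −4.
With m = 1/4: x − 4y = −17. With m = −4: 4x + y = 17.

x − 4y = −17 and 4x + y = 17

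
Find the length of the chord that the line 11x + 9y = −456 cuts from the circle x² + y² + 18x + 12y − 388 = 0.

√202

From the line, y = (−456 − 11x)/9. Substituting:
202x² + 10302x + 127260 = 0  ⟹  x² + 51x + 630 = 0
x = −21 or x = −30, giving (−21, −25) and (−30, −14).
|(−21, −25) − (−30, −14)| = √((9)² + (−11)²) = √202.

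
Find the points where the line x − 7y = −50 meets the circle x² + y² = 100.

(−8, 6) and (6, 8)

Express y = (50 + x)/7 and substitute into the circle:
50x² + 100x − 2400 = 0  ⟹  x² + 2x − 48 = 0
x = 6 or x = −8, giving (6, 8) and (−8, 6).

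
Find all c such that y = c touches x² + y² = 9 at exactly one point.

The line touches the circle iff its distance from (0, 0) is 3:
|0·0 + 1·0 − c| / √1 = 3
|c| = 3, so c = 3 or c = −3.

c = −3 or c = 3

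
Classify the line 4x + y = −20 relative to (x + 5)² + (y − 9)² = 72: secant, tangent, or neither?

Centre (−5, 9), r² = 72. Distance² from centre to line = (9)²/17 = 81/17.
Since d² < r², the line cuts the circle twice.

secant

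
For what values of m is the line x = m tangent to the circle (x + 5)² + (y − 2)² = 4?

The line touches the circle iff its distance from (−5, 2) is 2:
|1·(−5) + 0·2 − m| / √1 = 2
|m − (−5)| = 2, so m = −3 or m = −7.

m = −7 or m = −3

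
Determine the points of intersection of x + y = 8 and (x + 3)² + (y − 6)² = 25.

From the line, y = −x + 8. Substituting:
2x² + 2x − 12 = 0  ⟹  x² + x − 6 = 0
x = 2 or x = −3, giving (2, 6) and (−3, 11).

(−3, 11) and (2, 6)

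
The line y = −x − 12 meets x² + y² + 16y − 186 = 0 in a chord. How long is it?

Centre (0, −8), r² = 250. Perpendicular distance d from centre to line = |4| / √2 = 4/√2.
Chord = 2√(r² − d²) = 2·√(242) = 22√2.

22√2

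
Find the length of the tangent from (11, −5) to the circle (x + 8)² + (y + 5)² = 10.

With centre O = (−8, −5), |OP|² = 361 and r² = 10.
By the tangent–radius right angle, tangent length = √(|PO|² − r²) = √351 = 3√39.

3√39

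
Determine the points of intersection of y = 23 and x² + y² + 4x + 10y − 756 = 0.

(−3, 23) and (−1, 23)

From the line, y = 23. Substituting:
x² + 4x + 3 = 0
x = −1 or x = −3, giving (−1, 23) and (−3, 23).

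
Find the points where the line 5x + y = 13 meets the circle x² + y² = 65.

Express y = −5x + 13 and substitute into the circle:
26x² − 130x + 104 = 0  ⟹  x² − 5x + 4 = 0
x = 4 or x = 1, giving (4, −7) and (1, 8).

(1, 8) and (4, −7)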